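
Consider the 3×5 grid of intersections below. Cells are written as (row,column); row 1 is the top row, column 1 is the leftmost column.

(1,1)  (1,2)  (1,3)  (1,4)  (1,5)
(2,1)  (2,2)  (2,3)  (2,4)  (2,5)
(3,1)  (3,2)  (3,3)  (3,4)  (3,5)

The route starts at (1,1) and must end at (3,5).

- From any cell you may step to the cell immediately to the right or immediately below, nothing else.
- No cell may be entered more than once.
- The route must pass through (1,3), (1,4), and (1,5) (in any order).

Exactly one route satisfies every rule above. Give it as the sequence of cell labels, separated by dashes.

Moves only go right or down, so the column and row indices never decrease.
Route from (1,1): right 4 to (1,5), down 2 to (3,5) — 6 moves in all.
Check: all required cells visited.

(1,1) - (1,2) - (1,3) - (1,4) - (1,5) - (2,5) - (3,5)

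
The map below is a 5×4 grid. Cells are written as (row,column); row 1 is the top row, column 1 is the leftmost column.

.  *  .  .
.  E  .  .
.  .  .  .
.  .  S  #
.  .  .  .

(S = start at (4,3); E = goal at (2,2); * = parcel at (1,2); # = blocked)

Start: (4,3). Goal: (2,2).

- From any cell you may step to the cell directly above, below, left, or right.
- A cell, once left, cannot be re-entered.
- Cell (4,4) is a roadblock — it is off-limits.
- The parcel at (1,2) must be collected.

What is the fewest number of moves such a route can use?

5

Any route passes through (1,2) somewhere between (4,3) and (2,2). Summing Manhattan distances along the two legs ((4,3) → (1,2) → (2,2)) gives a lower bound of 4 + 1 = 5 moves.
A route of 5 moves achieves this: (4,3) → (3,3) → (2,3) → (1,3) → (1,2) → (2,2).
Since 5 matches the lower bound, it is optimal.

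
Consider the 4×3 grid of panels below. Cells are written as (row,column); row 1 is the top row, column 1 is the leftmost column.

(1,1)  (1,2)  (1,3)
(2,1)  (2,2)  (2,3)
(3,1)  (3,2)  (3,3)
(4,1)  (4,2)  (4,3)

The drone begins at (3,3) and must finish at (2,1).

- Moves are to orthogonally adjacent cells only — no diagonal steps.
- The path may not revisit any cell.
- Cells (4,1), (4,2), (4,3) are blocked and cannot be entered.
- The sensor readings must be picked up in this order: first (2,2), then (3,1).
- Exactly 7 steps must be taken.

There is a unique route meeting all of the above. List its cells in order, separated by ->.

The waypoints must appear in the order (2,2), (3,1), with no cell reused.
Route from (3,3): 2× up (reaching (1,3)), left to (1,2), 2× down (reaching (3,2)), left to (3,1), up to (2,1) — 7 moves in all.
Check: order respected ((2,2) at step 4, (3,1) at step 6); 7 moves as required.

(3,3) -> (2,3) -> (1,3) -> (1,2) -> (2,2) -> (3,2) -> (3,1) -> (2,1)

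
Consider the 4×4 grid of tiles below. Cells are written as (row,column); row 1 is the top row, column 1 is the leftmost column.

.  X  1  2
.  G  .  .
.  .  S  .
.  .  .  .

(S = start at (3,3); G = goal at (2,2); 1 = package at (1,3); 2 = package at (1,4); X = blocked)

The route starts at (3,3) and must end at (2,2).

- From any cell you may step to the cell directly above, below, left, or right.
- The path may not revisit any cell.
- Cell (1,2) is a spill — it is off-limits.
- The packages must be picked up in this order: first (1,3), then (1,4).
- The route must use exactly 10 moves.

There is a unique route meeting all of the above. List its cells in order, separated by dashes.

The waypoints must appear in the order (1,3), (1,4), with no cell reused.
Route from (3,3): up 2 to (1,3), right 1 to (1,4), down 3 to (4,4), left 2 to (4,2), up 2 to (2,2) — 10 moves in all.
Check: order respected (1 at step 2, 2 at step 3); 10 moves as required.

(3,3) - (2,3) - (1,3) - (1,4) - (2,4) - (3,4) - (4,4) - (4,3) - (4,2) - (3,2) - (2,2)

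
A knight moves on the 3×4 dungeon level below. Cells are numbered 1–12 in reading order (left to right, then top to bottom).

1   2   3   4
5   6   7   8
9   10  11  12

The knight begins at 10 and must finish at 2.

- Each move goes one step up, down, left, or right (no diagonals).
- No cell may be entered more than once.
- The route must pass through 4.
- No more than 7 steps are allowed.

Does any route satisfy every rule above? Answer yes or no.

One route that works: 10 → 6 → 7 → 8 → 4 → 3 → 2.

yes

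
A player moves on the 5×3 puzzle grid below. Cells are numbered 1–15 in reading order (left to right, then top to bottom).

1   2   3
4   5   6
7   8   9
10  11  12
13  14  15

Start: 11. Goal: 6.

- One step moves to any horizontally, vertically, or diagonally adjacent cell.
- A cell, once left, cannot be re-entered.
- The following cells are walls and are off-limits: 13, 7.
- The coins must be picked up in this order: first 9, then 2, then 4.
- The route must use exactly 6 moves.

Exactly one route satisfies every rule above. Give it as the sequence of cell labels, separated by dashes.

The waypoints must appear in the order 9, 2, 4, with no cell reused.
Route from 11: up-right to 9, up-left to 5, up to 2, down-left to 4, down-right to 8, up-right to 6 — 6 moves in all.
Check: order respected (9 at step 1, 2 at step 3, 4 at step 4); 6 moves as required.

11 - 9 - 5 - 2 - 4 - 8 - 6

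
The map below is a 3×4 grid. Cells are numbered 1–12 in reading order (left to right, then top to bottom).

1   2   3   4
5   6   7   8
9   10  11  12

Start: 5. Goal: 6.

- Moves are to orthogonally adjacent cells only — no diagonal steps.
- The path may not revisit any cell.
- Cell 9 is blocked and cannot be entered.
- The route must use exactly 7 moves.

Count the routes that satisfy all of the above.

Need simple routes of exactly 7 moves from 5 to 6 (Manhattan distance 1, so 3 moves are spent on a detour and 3 undoing it).
Enumerating: 5 1 2 3 7 11 10 6 | 5 1 2 3 4 8 7 6.
That gives 2 routes.

2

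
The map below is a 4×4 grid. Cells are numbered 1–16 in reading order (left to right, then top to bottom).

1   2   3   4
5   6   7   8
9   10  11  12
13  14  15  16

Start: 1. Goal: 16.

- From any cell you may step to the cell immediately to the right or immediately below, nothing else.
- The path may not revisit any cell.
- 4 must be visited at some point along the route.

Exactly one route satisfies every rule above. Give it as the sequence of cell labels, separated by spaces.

Moves only go right or down, so the column and row indices never decrease.
Route from 1: 3× right (reaching 4), 3× down (reaching 16) — 6 moves in all.
Check: all required cells visited.

1 2 3 4 8 12 16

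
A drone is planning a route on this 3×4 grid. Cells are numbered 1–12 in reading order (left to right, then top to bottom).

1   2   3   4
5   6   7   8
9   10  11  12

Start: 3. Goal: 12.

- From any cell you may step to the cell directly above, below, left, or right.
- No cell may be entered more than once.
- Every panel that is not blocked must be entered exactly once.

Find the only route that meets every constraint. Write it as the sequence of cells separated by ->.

Need to visit all 12 open cells exactly once, starting at 3 and ending at 12.
Cell 4 has only two open neighbours (8 and 3), so the path must pass straight through it: one of those is the cell it's entered from and the other is where it exits.
Route from 3: right to 4, down to 8, 2× left (reaching 6), up to 2, left to 1, 2× down (reaching 9), 3× right (reaching 12) — 11 moves in all.
Check: all 12 open cells covered.

3 -> 4 -> 8 -> 7 -> 6 -> 2 -> 1 -> 5 -> 9 -> 10 -> 11 -> 12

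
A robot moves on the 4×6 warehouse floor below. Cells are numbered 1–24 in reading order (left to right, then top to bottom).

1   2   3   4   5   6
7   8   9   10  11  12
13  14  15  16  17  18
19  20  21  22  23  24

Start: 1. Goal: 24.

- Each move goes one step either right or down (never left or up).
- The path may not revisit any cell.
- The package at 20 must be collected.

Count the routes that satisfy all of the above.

A right/down-only route from 1 to 24 makes exactly 3 down-moves and 5 right-moves in some order.
With no other constraints that would be C(8,3) = 56 routes.
Split at 20 and multiply the segment counts: 1→20: 4; 20→24: 1; product = 4.
That gives 4 routes.

4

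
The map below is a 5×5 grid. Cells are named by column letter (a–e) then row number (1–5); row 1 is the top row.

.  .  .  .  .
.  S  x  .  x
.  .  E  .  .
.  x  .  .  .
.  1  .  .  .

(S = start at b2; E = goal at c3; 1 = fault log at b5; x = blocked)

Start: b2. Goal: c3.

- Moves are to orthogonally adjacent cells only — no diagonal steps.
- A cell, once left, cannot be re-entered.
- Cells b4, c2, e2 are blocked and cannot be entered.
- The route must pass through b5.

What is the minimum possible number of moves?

8

Any route passes through b5 somewhere between b2 and c3. Summing Manhattan distances along the two legs (b2 → b5 → c3) gives a lower bound of 3 + 3 = 6 moves.
That bound ignores the blocked cells. Measuring each leg by the fewest moves that actually steer around them (b2→b5: 5; b5→c3: 3) raises the lower bound to 8.
A route of 8 moves exists: b2 → b3 → a3 → a4 → a5 → b5 → c5 → c4 → c3.
Since 8 matches that lower bound, it is optimal.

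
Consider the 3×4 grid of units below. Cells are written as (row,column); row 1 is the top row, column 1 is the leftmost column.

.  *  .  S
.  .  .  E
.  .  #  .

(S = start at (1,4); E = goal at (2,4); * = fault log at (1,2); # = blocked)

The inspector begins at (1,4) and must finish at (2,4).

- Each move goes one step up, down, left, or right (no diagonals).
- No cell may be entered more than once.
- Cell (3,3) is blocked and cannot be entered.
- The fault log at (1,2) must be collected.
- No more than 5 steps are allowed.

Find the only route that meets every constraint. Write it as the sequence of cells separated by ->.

(1,4) -> (1,3) -> (1,2) -> (2,2) -> (2,3) -> (2,4)

Any route must reach (1,2) and still end at (2,4) within 5 moves, so the order of the required stops is forced.
Route from (1,4): left 2 to (1,2), down 1 to (2,2), right 2 to (2,4) — 5 moves in all.
Check: all required cells visited; 5 ≤ 5 moves.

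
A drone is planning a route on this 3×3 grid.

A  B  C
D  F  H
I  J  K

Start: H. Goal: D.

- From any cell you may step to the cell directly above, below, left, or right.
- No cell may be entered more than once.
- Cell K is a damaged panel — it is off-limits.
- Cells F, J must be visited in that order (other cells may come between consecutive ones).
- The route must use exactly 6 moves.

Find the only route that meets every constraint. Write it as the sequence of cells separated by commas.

H, C, B, F, J, I, D

The waypoints must appear in the order F, J, with no cell reused.
Route from H: up to C, left to B, 2× down (reaching J), left to I, up to D — 6 moves in all.
Check: order respected (F at step 3, J at step 4); 6 moves as required.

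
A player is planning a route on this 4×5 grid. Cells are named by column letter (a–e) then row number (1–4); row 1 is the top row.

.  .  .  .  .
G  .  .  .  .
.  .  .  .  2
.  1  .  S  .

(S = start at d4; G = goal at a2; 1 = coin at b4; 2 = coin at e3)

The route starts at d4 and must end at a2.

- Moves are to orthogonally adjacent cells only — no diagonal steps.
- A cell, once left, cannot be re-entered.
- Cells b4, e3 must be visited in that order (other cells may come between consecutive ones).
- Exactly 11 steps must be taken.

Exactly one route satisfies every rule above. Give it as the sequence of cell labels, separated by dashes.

d4 - c4 - b4 - b3 - c3 - d3 - e3 - e2 - d2 - c2 - b2 - a2

The waypoints must appear in the order b4, e3, with no cell reused.
Route from d4: 2× left (reaching b4), up to b3, 3× right (reaching e3), up to e2, 4× left (reaching a2) — 11 moves in all.
Check: order respected (1 at step 2, 2 at step 6); 11 moves as required.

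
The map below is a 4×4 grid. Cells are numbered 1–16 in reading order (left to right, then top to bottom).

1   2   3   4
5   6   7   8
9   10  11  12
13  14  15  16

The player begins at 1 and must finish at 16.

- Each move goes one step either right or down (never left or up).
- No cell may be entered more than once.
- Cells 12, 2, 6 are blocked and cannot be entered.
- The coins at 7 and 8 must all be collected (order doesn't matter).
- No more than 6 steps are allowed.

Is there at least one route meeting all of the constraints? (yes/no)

Right/down moves force the required cells to be taken in the order 7, 8. Every right/down route from 1 to 7 runs into a blocked cell, so that leg cannot be completed.

no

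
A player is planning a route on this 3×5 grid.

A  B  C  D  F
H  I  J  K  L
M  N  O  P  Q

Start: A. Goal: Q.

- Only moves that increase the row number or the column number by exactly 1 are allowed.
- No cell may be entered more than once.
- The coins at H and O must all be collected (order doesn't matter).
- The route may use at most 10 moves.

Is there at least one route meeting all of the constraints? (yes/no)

yes

One route that works: A → H → M → N → O → P → Q.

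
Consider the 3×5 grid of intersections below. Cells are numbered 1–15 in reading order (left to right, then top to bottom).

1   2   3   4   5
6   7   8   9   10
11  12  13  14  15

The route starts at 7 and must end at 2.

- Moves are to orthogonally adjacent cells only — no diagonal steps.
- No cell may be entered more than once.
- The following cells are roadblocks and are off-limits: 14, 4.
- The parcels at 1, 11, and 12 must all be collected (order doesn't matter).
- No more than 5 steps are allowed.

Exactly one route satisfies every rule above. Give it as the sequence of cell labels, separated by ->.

7 -> 12 -> 11 -> 6 -> 1 -> 2

Any route must reach 1, 11, and 12 and still end at 2 within 5 moves, so the order of the required stops is forced.
Route from 7: down 1 to 12, left 1 to 11, up 2 to 1, right 1 to 2 — 5 moves in all.
Check: all required cells visited; 5 ≤ 5 moves.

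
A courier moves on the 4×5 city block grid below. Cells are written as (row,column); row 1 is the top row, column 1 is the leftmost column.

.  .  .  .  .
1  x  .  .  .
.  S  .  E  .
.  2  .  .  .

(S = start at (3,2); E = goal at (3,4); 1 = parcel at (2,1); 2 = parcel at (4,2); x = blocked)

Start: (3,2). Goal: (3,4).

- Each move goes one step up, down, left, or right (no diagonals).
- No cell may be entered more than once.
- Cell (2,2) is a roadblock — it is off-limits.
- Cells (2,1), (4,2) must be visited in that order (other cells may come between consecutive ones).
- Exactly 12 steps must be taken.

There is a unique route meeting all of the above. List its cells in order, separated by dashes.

The waypoints must appear in the order (2,1), (4,2), with no cell reused.
Route from (3,2): right 1 to (3,3), up 2 to (1,3), left 2 to (1,1), down 3 to (4,1), right 3 to (4,4), up 1 to (3,4) — 12 moves in all.
Check: order respected (1 at step 6, 2 at step 9); 12 moves as required.

(3,2) - (3,3) - (2,3) - (1,3) - (1,2) - (1,1) - (2,1) - (3,1) - (4,1) - (4,2) - (4,3) - (4,4) - (3,4)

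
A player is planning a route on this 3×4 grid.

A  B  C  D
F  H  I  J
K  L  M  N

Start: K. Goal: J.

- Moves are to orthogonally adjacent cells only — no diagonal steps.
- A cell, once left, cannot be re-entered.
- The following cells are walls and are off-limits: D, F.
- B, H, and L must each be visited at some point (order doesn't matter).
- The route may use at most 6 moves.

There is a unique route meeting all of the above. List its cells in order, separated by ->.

K -> L -> H -> B -> C -> I -> J

Any route must reach B, H, and L and still end at J within 6 moves, so the order of the required stops is forced.
Route from K: right 1 to L, up 2 to B, right 1 to C, down 1 to I, right 1 to J — 6 moves in all.
Check: all required cells visited; 6 ≤ 6 moves.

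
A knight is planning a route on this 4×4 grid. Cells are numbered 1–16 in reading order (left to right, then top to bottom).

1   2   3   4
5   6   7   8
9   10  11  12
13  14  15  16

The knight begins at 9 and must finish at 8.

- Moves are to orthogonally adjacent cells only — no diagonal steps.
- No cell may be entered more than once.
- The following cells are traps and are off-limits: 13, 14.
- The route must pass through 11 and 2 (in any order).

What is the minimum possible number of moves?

Any route passes through 11 and 2 in some order between 9 and 8. Summing Manhattan distances along each leg and taking the cheapest ordering (9 → 11 → 2 → 8) gives a lower bound of 2 + 3 + 3 = 8 moves.
A route of 8 moves achieves this: 9 → 5 → 1 → 2 → 6 → 10 → 11 → 7 → 8.
Since 8 matches the lower bound, it is optimal.

8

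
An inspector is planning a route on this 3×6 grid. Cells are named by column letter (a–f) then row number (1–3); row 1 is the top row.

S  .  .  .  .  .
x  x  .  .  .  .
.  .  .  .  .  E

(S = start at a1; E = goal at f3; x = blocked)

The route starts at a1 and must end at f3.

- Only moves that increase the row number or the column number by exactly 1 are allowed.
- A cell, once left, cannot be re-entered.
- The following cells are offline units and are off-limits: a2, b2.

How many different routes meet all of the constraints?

10

A right/down-only route from a1 to f3 makes exactly 2 down-moves and 5 right-moves in some order.
With no other constraints that would be C(7,2) = 21 routes.
Subtract routes through each blocked cell (inclusion–exclusion for overlaps): − through a2: 6 − through b2: 10 + through a2&b2: 5 → 10.
That gives 10 routes.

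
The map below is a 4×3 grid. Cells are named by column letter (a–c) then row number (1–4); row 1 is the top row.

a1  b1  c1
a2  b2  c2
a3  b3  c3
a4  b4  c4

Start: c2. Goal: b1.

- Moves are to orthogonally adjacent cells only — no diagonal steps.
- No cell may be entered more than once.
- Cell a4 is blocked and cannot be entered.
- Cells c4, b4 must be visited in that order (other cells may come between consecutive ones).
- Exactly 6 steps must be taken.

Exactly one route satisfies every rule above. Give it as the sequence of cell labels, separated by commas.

The waypoints must appear in the order c4, b4, with no cell reused.
Route from c2: 2× down (reaching c4), left to b4, 3× up (reaching b1) — 6 moves in all.
Check: order respected (c4 at step 2, b4 at step 3); 6 moves as required.

c2, c3, c4, b4, b3, b2, b1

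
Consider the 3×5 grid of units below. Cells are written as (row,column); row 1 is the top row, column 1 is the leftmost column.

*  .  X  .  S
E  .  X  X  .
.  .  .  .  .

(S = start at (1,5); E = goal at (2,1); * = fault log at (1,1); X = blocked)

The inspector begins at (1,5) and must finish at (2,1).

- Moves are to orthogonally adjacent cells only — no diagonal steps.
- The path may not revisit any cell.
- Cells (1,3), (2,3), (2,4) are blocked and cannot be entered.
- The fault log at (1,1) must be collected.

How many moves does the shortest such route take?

Any route passes through (1,1) somewhere between (1,5) and (2,1). Summing Manhattan distances along the two legs ((1,5) → (1,1) → (2,1)) gives a lower bound of 4 + 1 = 5 moves.
That bound ignores the blocked cells. Measuring each leg by the fewest moves that actually steer around them ((1,5)→(1,1): 8; (1,1)→(2,1): 1) raises the lower bound to 9.
A route of 9 moves exists: (1,5) → (2,5) → (3,5) → (3,4) → (3,3) → (3,2) → (2,2) → (1,2) → (1,1) → (2,1).
Since 9 matches that lower bound, it is optimal.

9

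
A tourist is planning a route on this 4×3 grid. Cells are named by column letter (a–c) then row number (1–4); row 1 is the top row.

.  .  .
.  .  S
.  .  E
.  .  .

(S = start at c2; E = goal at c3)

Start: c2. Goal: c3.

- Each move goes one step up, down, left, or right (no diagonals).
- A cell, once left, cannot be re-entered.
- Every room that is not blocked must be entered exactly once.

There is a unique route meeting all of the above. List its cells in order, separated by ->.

Need to visit all 12 open cells exactly once, starting at c2 and ending at c3.
Cell c1 has only two open neighbours (c2 and b1), so the path must pass straight through it: one of those is the cell it's entered from and the other is where it exits.
Route from c2: up 1 to c1, left 2 to a1, down 1 to a2, right 1 to b2, down 1 to b3, left 1 to a3, down 1 to a4, right 2 to c4, up 1 to c3 — 11 moves in all.
Check: all 12 open cells covered.

c2 -> c1 -> b1 -> a1 -> a2 -> b2 -> b3 -> a3 -> a4 -> b4 -> c4 -> c3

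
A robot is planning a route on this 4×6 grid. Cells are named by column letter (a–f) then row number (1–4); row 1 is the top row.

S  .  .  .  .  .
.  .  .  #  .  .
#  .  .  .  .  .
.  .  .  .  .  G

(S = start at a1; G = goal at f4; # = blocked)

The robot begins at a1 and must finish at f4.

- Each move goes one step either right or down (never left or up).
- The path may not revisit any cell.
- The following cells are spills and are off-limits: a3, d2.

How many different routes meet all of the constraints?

26

A right/down-only route from a1 to f4 makes exactly 3 down-moves and 5 right-moves in some order.
With no other constraints that would be C(8,3) = 56 routes.
Subtract routes through each blocked cell (inclusion–exclusion for overlaps): − through d2: 24 − through a3: 6 → 26.
That gives 26 routes.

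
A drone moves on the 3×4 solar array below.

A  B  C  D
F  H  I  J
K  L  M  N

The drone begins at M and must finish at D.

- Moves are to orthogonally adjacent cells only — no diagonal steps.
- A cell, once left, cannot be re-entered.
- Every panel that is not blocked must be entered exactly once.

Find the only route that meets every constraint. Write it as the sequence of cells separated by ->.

Need to visit all 12 open cells exactly once, starting at M and ending at D.
Route from M: right to N, up to J, 2× left (reaching H), down to L, left to K, 2× up (reaching A), 3× right (reaching D) — 11 moves in all.
Check: all 12 open cells covered.

M -> N -> J -> I -> H -> L -> K -> F -> A -> B -> C -> D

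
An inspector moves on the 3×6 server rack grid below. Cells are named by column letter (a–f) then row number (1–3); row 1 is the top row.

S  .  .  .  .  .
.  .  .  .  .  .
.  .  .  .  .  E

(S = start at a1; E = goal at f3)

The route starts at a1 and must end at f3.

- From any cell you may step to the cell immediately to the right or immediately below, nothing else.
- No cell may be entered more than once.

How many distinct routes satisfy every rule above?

A right/down-only route from a1 to f3 makes exactly 2 down-moves and 5 right-moves in some order.
With no other constraints that would be C(7,2) = 21 routes.
That gives 21 routes.

21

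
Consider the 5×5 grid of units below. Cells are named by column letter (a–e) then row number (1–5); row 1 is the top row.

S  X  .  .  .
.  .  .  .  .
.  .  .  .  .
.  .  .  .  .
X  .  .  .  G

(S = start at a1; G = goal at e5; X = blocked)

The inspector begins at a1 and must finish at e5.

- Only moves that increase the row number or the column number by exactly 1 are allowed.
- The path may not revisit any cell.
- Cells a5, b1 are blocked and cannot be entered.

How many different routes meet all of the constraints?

A right/down-only route from a1 to e5 makes exactly 4 down-moves and 4 right-moves in some order.
With no other constraints that would be C(8,4) = 70 routes.
Subtract routes through each blocked cell (inclusion–exclusion for overlaps): − through b1: 35 − through a5: 1 → 34.
That gives 34 routes.

34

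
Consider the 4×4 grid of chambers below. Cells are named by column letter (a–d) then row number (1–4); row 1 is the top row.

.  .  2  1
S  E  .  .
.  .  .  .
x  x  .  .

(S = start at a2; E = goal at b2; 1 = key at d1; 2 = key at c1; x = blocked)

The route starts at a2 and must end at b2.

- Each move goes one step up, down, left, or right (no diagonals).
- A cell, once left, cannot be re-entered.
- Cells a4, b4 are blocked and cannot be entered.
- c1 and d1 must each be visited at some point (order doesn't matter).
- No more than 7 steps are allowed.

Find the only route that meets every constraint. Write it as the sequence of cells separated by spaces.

a2 a1 b1 c1 d1 d2 c2 b2

The 7-move cap with required stops at c1, d1 leaves no slack for detours.
Route from a2: up 1 to a1, right 3 to d1, down 1 to d2, left 2 to b2 — 7 moves in all.
Check: all required cells visited; 7 ≤ 7 moves.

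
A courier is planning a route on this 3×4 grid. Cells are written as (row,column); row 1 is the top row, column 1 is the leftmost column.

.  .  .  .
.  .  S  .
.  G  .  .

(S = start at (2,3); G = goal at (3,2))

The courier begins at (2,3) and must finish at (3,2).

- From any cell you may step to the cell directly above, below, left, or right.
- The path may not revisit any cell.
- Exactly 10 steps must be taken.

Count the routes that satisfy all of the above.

Need simple routes of exactly 10 moves from (2,3) to (3,2) (Manhattan distance 2, so 4 moves are spent on a detour and 4 undoing it).
Enumerating: (2,3) (3,3) (3,4) (2,4) (1,4) (1,3) (1,2) (2,2) (2,1) (3,1) (3,2) | (2,3) (3,3) (3,4) (2,4) (1,4) (1,3) (1,2) (1,1) (2,1) (3,1) (3,2) | (2,3) (3,3) (3,4) (2,4) (1,4) (1,3) (1,2) (1,1) (2,1) (2,2) (3,2) | (2,3) (2,2) (2,1) (1,1) (1,2) (1,3) (1,4) (2,4) (3,4) (3,3) (3,2).
That gives 4 routes.

4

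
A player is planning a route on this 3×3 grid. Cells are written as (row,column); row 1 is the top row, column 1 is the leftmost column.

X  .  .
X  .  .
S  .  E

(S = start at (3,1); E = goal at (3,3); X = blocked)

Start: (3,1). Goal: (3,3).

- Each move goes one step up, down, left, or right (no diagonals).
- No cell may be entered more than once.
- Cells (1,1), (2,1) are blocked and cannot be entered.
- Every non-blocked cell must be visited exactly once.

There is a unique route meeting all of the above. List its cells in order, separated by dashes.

Need to visit all 7 open cells exactly once, starting at (3,1) and ending at (3,3).
Cell (1,2) has only two open neighbours ((2,2) and (1,3)), so the path must pass straight through it: one of those is the cell it's entered from and the other is where it exits.
Route from (3,1): right 1 to (3,2), up 2 to (1,2), right 1 to (1,3), down 2 to (3,3) — 6 moves in all.
Check: all 7 open cells covered.

(3,1) - (3,2) - (2,2) - (1,2) - (1,3) - (2,3) - (3,3)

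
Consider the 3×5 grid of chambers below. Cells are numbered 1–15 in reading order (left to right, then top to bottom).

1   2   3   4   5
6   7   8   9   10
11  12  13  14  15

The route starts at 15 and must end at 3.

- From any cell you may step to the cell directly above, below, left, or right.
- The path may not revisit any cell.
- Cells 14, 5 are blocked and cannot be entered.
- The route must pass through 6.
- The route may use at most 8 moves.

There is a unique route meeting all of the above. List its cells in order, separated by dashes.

The 8-move cap with required stops at 6 leaves no slack for detours.
Route from 15: up to 10, 4× left (reaching 6), up to 1, 2× right (reaching 3) — 8 moves in all.
Check: all required cells visited; 8 ≤ 8 moves.

15 - 10 - 9 - 8 - 7 - 6 - 1 - 2 - 3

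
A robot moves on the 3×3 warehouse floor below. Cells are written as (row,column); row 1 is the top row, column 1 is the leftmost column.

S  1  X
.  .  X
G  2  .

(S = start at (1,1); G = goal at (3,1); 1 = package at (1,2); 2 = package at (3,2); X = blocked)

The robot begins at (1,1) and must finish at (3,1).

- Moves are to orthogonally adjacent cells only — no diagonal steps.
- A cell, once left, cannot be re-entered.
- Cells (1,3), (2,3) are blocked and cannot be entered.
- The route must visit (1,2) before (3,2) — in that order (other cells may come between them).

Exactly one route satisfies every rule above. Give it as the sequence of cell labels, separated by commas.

The waypoints must appear in the order (1,2), (3,2), with no cell reused.
Route from (1,1): right to (1,2), 2× down (reaching (3,2)), left to (3,1) — 4 moves in all.
Check: order respected (1 at step 1, 2 at step 3).

(1,1), (1,2), (2,2), (3,2), (3,1)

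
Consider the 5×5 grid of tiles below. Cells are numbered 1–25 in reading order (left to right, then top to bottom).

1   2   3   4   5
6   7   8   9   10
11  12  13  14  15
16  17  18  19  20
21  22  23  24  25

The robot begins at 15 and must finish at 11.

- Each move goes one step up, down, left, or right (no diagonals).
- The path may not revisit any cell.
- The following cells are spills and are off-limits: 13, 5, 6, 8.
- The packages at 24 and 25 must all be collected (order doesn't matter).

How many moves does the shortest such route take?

Any route passes through 24 and 25 in some order between 15 and 11. Summing Manhattan distances along each leg and taking the cheapest ordering (15 → 25 → 24 → 11) gives a lower bound of 2 + 1 + 5 = 8 moves.
A route of 8 moves achieves this: 15 → 20 → 25 → 24 → 19 → 18 → 17 → 12 → 11.
Since 8 matches the lower bound, it is optimal.

8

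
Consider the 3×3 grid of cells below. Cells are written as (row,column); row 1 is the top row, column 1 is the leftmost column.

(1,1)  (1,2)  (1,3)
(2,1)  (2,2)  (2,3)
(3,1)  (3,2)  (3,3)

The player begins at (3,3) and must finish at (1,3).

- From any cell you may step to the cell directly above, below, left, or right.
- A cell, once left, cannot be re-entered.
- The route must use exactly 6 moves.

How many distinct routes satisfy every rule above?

5

Need simple routes of exactly 6 moves from (3,3) to (1,3) (Manhattan distance 2, so 2 moves are spent on a detour and 2 undoing it).
Enumerating: (3,3) (2,3) (2,2) (2,1) (1,1) (1,2) (1,3) | (3,3) (3,2) (2,2) (2,1) (1,1) (1,2) (1,3) | (3,3) (3,2) (3,1) (2,1) (1,1) (1,2) (1,3) | (3,3) (3,2) (3,1) (2,1) (2,2) (1,2) (1,3) | (3,3) (3,2) (3,1) (2,1) (2,2) (2,3) (1,3).
That gives 5 routes.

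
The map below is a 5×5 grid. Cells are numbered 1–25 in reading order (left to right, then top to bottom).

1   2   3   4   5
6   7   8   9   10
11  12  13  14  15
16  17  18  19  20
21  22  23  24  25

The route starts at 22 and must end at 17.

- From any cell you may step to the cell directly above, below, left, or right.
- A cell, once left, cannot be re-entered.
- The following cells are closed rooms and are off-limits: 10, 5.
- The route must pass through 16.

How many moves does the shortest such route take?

3

Any route passes through 16 somewhere between 22 and 17. Summing Manhattan distances along the two legs (22 → 16 → 17) gives a lower bound of 2 + 1 = 3 moves.
A route of 3 moves achieves this: 22 → 21 → 16 → 17.
Since 3 matches the lower bound, it is optimal.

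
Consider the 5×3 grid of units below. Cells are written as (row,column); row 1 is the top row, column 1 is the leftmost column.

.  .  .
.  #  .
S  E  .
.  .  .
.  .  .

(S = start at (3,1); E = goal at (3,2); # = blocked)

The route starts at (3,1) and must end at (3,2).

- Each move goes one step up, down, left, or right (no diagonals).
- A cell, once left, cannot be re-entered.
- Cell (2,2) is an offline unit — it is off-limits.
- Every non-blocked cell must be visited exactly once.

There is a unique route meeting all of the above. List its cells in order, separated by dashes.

Need to visit all 14 open cells exactly once, starting at (3,1) and ending at (3,2).
Cell (2,3) has only two open neighbours ((1,3) and (3,3)), so the path must pass straight through it: one of those is the cell it's entered from and the other is where it exits.
Route from (3,1): 2× up (reaching (1,1)), 2× right (reaching (1,3)), 4× down (reaching (5,3)), 2× left (reaching (5,1)), up to (4,1), right to (4,2), up to (3,2) — 13 moves in all.
Check: all 14 open cells covered.

(3,1) - (2,1) - (1,1) - (1,2) - (1,3) - (2,3) - (3,3) - (4,3) - (5,3) - (5,2) - (5,1) - (4,1) - (4,2) - (3,2)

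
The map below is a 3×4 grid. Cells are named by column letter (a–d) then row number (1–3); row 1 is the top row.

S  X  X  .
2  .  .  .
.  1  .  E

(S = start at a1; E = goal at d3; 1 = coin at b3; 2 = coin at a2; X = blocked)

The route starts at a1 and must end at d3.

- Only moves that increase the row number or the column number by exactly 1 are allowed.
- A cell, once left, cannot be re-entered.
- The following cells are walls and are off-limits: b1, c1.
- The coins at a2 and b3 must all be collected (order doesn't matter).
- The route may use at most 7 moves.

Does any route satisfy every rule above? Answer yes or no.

One route that works: a1 → a2 → a3 → b3 → c3 → d3.

yes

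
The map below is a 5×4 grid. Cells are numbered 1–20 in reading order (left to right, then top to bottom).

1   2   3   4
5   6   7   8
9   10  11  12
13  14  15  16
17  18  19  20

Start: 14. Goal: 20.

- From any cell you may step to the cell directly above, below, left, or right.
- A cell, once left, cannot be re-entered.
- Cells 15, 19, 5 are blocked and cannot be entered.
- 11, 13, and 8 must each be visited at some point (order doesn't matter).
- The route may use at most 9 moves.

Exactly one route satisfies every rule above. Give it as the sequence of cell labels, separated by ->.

14 -> 13 -> 9 -> 10 -> 11 -> 7 -> 8 -> 12 -> 16 -> 20

The budget equals the shortest possible length, so every move has to be on a shortest route through the required cells.
Route from 14: left 1 to 13, up 1 to 9, right 2 to 11, up 1 to 7, right 1 to 8, down 3 to 20 — 9 moves in all.
Check: all required cells visited; 9 ≤ 9 moves.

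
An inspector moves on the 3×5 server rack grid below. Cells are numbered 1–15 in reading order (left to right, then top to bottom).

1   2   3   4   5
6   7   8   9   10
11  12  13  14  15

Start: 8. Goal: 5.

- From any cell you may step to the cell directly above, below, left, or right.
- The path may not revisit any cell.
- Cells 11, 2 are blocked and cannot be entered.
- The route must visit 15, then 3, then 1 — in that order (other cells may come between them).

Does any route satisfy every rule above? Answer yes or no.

no

1 must be visited but has only one open neighbour (6), and it is neither the start nor the goal — the route would have to enter and leave through 6, re-entering it.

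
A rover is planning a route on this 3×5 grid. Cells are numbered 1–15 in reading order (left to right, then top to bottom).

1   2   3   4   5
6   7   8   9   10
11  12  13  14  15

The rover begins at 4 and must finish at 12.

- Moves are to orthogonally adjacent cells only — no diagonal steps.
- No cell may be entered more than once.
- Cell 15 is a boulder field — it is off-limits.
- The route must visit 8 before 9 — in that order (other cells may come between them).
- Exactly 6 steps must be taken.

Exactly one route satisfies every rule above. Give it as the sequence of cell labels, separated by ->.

The waypoints must appear in the order 8, 9, with no cell reused.
Route from 4: left to 3, down to 8, right to 9, down to 14, 2× left (reaching 12) — 6 moves in all.
Check: order respected (8 at step 2, 9 at step 3); 6 moves as required.

4 -> 3 -> 8 -> 9 -> 14 -> 13 -> 12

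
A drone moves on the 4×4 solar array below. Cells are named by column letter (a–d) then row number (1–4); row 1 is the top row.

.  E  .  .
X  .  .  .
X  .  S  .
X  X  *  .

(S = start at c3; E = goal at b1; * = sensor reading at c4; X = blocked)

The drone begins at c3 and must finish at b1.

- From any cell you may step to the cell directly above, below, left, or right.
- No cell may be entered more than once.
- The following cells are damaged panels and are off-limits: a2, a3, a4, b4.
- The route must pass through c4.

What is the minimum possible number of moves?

Any route passes through c4 somewhere between c3 and b1. Summing Manhattan distances along the two legs (c3 → c4 → b1) gives a lower bound of 1 + 4 = 5 moves.
The shortest route satisfying every rule uses 7 moves: c3 → c4 → d4 → d3 → d2 → d1 → c1 → b1.
The no-revisit rule (legs can't share cells) pushes the minimum above the 5-move bound; an exhaustive check rules out every length from 5 to 6, leaving 7 as the minimum.

7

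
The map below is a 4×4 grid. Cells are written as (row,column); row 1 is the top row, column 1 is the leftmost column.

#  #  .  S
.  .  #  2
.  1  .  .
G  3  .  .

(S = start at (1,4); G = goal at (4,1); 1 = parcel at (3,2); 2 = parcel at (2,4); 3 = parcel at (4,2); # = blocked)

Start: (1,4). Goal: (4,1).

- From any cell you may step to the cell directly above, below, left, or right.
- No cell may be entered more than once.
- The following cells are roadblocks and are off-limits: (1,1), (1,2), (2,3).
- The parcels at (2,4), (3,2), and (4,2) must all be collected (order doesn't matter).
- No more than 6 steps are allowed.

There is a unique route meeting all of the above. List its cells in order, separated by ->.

(1,4) -> (2,4) -> (3,4) -> (3,3) -> (3,2) -> (4,2) -> (4,1)

The budget equals the shortest possible length, so every move has to be on a shortest route through the required cells.
Route from (1,4): 2× down (reaching (3,4)), 2× left (reaching (3,2)), down to (4,2), left to (4,1) — 6 moves in all.
Check: all required cells visited; 6 ≤ 6 moves.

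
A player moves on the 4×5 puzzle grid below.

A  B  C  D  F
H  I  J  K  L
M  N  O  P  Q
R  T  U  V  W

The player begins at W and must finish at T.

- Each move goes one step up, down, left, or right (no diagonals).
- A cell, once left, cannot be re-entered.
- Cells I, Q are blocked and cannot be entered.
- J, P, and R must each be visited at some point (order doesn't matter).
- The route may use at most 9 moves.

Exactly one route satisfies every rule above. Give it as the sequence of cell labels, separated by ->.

The budget equals the shortest possible length, so every move has to be on a shortest route through the required cells.
Route from W: left to V, 2× up (reaching K), left to J, down to O, 2× left (reaching M), down to R, right to T — 9 moves in all.
Check: all required cells visited; 9 ≤ 9 moves.

W -> V -> P -> K -> J -> O -> N -> M -> R -> T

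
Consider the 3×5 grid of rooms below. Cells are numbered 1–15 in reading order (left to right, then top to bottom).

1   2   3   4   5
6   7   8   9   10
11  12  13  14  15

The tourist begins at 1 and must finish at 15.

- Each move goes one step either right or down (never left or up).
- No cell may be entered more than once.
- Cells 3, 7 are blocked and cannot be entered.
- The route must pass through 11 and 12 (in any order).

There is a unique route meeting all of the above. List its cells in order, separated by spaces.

Moves only go right or down, so the column and row indices never decrease.
Route from 1: down 2 to 11, right 4 to 15 — 6 moves in all.
Check: all required cells visited.

1 6 11 12 13 14 15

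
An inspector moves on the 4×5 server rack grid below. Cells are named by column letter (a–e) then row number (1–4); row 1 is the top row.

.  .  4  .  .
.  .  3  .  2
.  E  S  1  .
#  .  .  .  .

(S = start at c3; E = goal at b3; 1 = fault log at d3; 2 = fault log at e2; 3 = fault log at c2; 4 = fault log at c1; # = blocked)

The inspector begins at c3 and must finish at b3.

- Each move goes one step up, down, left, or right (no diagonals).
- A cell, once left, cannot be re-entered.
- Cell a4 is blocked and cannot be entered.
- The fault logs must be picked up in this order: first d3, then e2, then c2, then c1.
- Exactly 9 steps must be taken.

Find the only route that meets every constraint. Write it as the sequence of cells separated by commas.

The waypoints must appear in the order d3, e2, c2, c1, with no cell reused.
Route from c3: 2× right (reaching e3), up to e2, 2× left (reaching c2), up to c1, left to b1, 2× down (reaching b3) — 9 moves in all.
Check: order respected (1 at step 1, 2 at step 3, 3 at step 5, 4 at step 6); 9 moves as required.

c3, d3, e3, e2, d2, c2, c1, b1, b2, b3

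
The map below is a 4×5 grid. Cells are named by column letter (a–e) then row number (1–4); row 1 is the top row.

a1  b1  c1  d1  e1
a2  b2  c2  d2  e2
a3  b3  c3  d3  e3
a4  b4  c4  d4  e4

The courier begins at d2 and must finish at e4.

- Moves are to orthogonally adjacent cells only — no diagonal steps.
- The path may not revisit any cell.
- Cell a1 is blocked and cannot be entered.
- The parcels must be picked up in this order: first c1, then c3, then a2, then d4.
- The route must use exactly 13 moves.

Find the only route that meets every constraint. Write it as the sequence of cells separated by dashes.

The waypoints must appear in the order c1, c3, a2, d4, with no cell reused.
Route from d2: up to d1, left to c1, 2× down (reaching c3), left to b3, up to b2, left to a2, 2× down (reaching a4), 4× right (reaching e4) — 13 moves in all.
Check: order respected (c1 at step 2, c3 at step 4, a2 at step 7, d4 at step 12); 13 moves as required.

d2 - d1 - c1 - c2 - c3 - b3 - b2 - a2 - a3 - a4 - b4 - c4 - d4 - e4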